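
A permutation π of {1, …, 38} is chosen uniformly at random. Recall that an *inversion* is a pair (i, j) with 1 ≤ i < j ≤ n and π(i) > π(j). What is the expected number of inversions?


Write X = Σ X_I over the C(38, 2) = 703 pairs i < j, with X_I the indicator of one inversion.
There are 703 indicators.
For each fixed pair i < j, the values π(i) and π(j) are two distinct elements of {1, …, 38} in uniformly random order; by symmetry P[π(i) > π(j)] = 1/2.
By linearity: E[X] = 703 · (1/2) = C(38, 2) · (1/2) = 703/2 = 703/2 ≈ 351.50000.

E[X] = 703/2 = 351.50000.


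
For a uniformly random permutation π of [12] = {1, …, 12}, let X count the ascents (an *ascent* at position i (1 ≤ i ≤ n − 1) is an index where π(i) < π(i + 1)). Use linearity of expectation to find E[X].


Write X = Σ X_I over i = 1, …, 11, with X_I the indicator of one ascent.
There are 11 indicators.
For each fixed i, the pair (π(i), π(i+1)) is a uniformly random ordered pair of distinct values from {1, …, 12}; by symmetry P[π(i) < π(i+1)] = 1/2.
By linearity: E[X] = 11 · (1/2) = (12 − 1) · (1/2) = 11/2 ≈ 5.500000.

E[X] = 11/2 = 5.500000.


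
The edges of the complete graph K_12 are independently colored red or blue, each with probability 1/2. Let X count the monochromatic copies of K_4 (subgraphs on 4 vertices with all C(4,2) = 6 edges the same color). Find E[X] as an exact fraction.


Let X = Σ_S X_S over the C(12, 4) = 495 subsets S of size 4, where X_S = 1 if the K_4 on S is monochromatic.
For a fixed S, the K_4 on S has C(4, 2) = 6 edges. P[all 6 edges red] = (1/2)^6, and likewise for blue, so P[monochromatic] = 2·(1/2)^6 = 2^{1 − 6} = 1/32.
By linearity: E[X] = C(12, 4) · 2^{1 − 6} = 495 · 1/32 = 495/32.
Numerically: E[X] ≈ 15.468750.

E[X] = C(12,4)·2^(1−C(4,2)) = 495/32 ≈ 15.468750.


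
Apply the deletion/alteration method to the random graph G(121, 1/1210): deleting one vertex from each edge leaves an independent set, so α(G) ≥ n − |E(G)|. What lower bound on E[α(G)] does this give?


E[|E(G)|] = C(121, 2)·p = 7260 · (1/1210) = 6.
E[α(G)] ≥ n − E[|E(G)|] = 121 − 6 = 115.
Numerically: ≈ 115.000000.
(This is only a lower bound; the true E[α(G)] may be larger.)

E[α(G)] ≥ 115 ≈ 115.000000.


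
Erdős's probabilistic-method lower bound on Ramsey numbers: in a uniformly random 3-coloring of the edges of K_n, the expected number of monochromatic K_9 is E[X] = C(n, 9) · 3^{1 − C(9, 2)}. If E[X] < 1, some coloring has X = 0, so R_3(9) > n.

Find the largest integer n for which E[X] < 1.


We need C(n, 9) · 3^{1 − 36} < 1, i.e. C(n, 9) < 3^{36 − 1} = 50031545098999707.
Check values of n near the boundary:
  n = 300: C(300, 9) = 48052241692154700; 48052241692154700 < 50031545098999707? YES
  n = 301: C(301, 9) = 49533303936090975; 49533303936090975 < 50031545098999707? YES
  n = 302: C(302, 9) = 51054804739588650; 51054804739588650 < 50031545098999707? NO
The largest n with C(n, 9) < 50031545098999707 is n = 301 (where E[X] = 16511101312030325/16677181699666569 ≈ 0.9900). Hence R_3(9) > 301, i.e. R_3(9) ≥ 302.

Largest n = 301; hence R_3(9) > 301.


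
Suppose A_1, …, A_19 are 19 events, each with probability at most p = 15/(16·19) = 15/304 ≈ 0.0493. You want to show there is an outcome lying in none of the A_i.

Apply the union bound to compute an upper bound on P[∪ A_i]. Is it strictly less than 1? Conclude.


Union bound: P[∪_{i=1}^{19} A_i] ≤ Σ_i P[A_i] ≤ 19·p = 19·(15/304) = 15/16.
Numerically: 15/16 ≈ 0.9375.
Is 15/16 < 1? YES.
Since P[∪ A_i] ≤ 15/16 < 1, the complement has P[∩ A_i^c] ≥ 1 − 15/16 = 1/16 > 0, so some outcome avoids every A_i.

19·p = 15/16 ≈ 0.9375; existence CERTIFIED by the union bound.


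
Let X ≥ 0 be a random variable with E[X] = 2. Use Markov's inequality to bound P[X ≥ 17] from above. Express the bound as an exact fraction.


μ = E[X] = 2, a = 17.
Markov: P[X ≥ 17] ≤ μ/a = (2)/17 = 2/17.
Numerically: ≈ 0.1176.
(Since a = 17 > μ = 2.0000, the bound 2/17 is < 1 and informative.)

P[X ≥ 17] ≤ 2/17 ≈ 0.1176.


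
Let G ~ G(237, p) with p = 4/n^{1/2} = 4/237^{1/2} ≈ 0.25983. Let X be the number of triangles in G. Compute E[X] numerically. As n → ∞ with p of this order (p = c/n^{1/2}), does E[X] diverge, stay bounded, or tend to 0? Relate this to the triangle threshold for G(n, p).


Number of potential triangles: C(237, 3) = 2190670.
Each occurs with probability p³ ≈ (0.25983)³ ≈ 1.7541125e-02.
By linearity: E[X] = C(237, 3)·p³ ≈ 2190670 · 1.7541125e-02 ≈ 38426.81733.
Since α = 1/2 < 1, p = c/n^{1/2} ≫ 1/n is above the triangle threshold p ~ 1/n. Asymptotically E[X] ~ (c³/6)·n^{3(1−α)} = (4³/6)·n^{1.5} → ∞; triangles are abundant w.h.p.

E[X] ≈ 38426.81733; in regime p = Θ(1/n^{1/2}) E[X] diverges (above the triangle threshold p ~ 1/n).


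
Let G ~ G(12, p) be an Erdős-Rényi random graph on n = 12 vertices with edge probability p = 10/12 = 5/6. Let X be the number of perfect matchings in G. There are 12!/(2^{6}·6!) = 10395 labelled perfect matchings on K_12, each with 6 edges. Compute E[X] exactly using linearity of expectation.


K_12 has 12!/(2^{6}·6!) = 10395 labelled perfect matchings.
For each such perfect matching H, let X_H = 1 if all 6 edges of H are present in G. Then P[X_H = 1] = p^{6} = (5/6)^{6} = 15625/46656.
By linearity: E[X] = Σ_H E[X_H] = 10395 · p^{6} = 10395 · 15625/46656 = 6015625/1728.
Numerically: E[X] ≈ 3.48e+03.

E[X] = 10395 · (5/6)^{6} = 6015625/1728 ≈ 3.48e+03.


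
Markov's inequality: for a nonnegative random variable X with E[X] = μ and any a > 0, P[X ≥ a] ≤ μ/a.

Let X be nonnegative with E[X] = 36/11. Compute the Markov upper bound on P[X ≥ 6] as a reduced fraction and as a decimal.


μ = E[X] = 36/11, a = 6.
Markov: P[X ≥ 6] ≤ μ/a = (36/11)/6 = 6/11.
Numerically: ≈ 0.5455.
(Since a = 6 > μ = 3.2727, the bound 6/11 is < 1 and informative.)

P[X ≥ 6] ≤ 6/11 ≈ 0.5455.


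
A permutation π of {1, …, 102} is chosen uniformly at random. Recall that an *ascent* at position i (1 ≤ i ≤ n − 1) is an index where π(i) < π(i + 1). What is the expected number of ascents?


Write X = Σ X_I over i = 1, …, 101, with X_I the indicator of one ascent.
There are 101 indicators.
For each fixed i, the pair (π(i), π(i+1)) is a uniformly random ordered pair of distinct values from {1, …, 102}; by symmetry P[π(i) < π(i+1)] = 1/2.
By linearity: E[X] = 101 · (1/2) = (102 − 1) · (1/2) = 101/2 ≈ 50.50000.

E[X] = 101/2 = 50.50000.


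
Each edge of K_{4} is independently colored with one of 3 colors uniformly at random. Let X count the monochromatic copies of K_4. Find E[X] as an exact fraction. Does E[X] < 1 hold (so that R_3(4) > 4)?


E[X] = C(4, 4) · 3^{1 − 6} = 1 · 3^{−5} = 1/243.
As a reduced fraction: E[X] = 1/243 ≈ 0.004.
Is E[X] < 1? YES.
Since E[X] < 1, there exists a 3-coloring of K_{4} with no monochromatic K_4; hence R_3(4) > 4.

E[X] = 1/243 ≈ 0.004; E[X] < 1, so R_3(4) > 4.


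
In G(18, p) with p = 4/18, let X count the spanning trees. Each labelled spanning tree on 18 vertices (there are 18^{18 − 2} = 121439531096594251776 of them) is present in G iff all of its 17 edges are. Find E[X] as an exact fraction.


K_18 has 18^{18 − 2} = 121439531096594251776 labelled spanning trees.
For each such spanning tree H, let X_H = 1 if all 17 edges of H are present in G. Then P[X_H = 1] = p^{17} = (2/9)^{17} = 131072/16677181699666569.
By linearity of expectation: E[X] = Σ_H E[X_H] = 121439531096594251776 · p^{17} = 121439531096594251776 · 131072/16677181699666569 = 8589934592/9.
Numerically: E[X] ≈ 9.54437e+08.

E[X] = 121439531096594251776 · (2/9)^{17} = 8589934592/9 ≈ 9.54437e+08.


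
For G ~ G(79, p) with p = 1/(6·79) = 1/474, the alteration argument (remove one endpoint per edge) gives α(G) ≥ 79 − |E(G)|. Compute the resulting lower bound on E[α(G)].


E[|E(G)|] = C(79, 2)·p = 3081 · (1/474) = 13/2.
E[α(G)] ≥ n − E[|E(G)|] = 79 − 13/2 = 145/2.
Numerically: ≈ 72.5000.
(This is only a lower bound; the true E[α(G)] may be larger.)

E[α(G)] ≥ 145/2 ≈ 72.5000.


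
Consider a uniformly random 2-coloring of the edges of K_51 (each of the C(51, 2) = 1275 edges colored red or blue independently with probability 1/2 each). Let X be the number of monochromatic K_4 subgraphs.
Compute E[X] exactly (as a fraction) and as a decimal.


Let X = Σ_S X_S over the C(51, 4) = 249900 subsets S of size 4, where X_S = 1 if the K_4 on S is monochromatic.
For a fixed S, the K_4 on S has C(4, 2) = 6 edges. P[all 6 edges red] = (1/2)^6, and likewise for blue, so P[monochromatic] = 2·(1/2)^6 = 2^{1 − 6} = 1/32.
By linearity: E[X] = C(51, 4) · 2^{1 − 6} = 249900 · 1/32 = 62475/8.
Numerically: E[X] ≈ 7809.37500.

E[X] = C(51,4)·2^(1−C(4,2)) = 62475/8 ≈ 7809.37500.


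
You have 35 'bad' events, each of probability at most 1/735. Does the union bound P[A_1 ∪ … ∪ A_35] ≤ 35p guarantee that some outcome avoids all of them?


Union bound: P[∪_{i=1}^{35} A_i] ≤ Σ_i P[A_i] ≤ 35·p = 35·(1/735) = 1/21.
Numerically: 1/21 ≈ 0.047619.
Is 1/21 < 1? YES.
Since P[∪ A_i] ≤ 1/21 < 1, the complement has P[∩ A_i^c] ≥ 1 − 1/21 = 20/21 > 0, so some outcome avoids every A_i.

35·p = 1/21 ≈ 0.047619; existence CERTIFIED by the union bound.


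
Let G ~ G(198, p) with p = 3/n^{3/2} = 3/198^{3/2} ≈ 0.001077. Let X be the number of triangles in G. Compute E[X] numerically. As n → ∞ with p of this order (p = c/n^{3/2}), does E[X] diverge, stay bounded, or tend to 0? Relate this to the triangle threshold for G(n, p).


Number of potential triangles: C(198, 3) = 1274196.
Each occurs with probability p³ ≈ (0.001077)³ ≈ 1.248448e-09.
By linearity: E[X] = C(198, 3)·p³ ≈ 1274196 · 1.248448e-09 ≈ 0.0016.
Since α = 3/2 > 1, p = c/n^{3/2} = o(1/n) is below the triangle threshold p ~ 1/n. Asymptotically E[X] ~ (c³/6)·n^{3(1−α)} = (3³/6)·n^{-1.5} → 0, so by Markov's inequality G has no triangles w.h.p.

E[X] ≈ 0.0016; in regime p = Θ(1/n^{3/2}) E[X] tends to 0 (below the triangle threshold p ~ 1/n).


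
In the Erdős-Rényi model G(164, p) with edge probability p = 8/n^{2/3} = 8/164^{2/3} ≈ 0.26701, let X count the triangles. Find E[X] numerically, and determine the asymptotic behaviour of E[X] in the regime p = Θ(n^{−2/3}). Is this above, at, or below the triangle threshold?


Number of potential triangles: C(164, 3) = 721764.
Each occurs with probability p³ ≈ (0.26701)³ ≈ 1.9036288e-02.
By linearity: E[X] = C(164, 3)·p³ ≈ 721764 · 1.9036288e-02 ≈ 13739.70732.
Since α = 2/3 < 1, p = c/n^{2/3} ≫ 1/n is above the triangle threshold p ~ 1/n. Asymptotically E[X] ~ (c³/6)·n^{3(1−α)} = (8³/6)·n^{1} → ∞; triangles are abundant w.h.p.

E[X] ≈ 13739.70732; in regime p = Θ(1/n^{2/3}) E[X] diverges (above the triangle threshold p ~ 1/n).


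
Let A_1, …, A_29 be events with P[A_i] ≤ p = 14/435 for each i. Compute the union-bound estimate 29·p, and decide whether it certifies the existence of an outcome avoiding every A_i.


Union bound: P[∪_{i=1}^{29} A_i] ≤ Σ_i P[A_i] ≤ 29·p = 29·(14/435) = 14/15.
Numerically: 14/15 ≈ 0.93333.
Is 14/15 < 1? YES.
Since P[∪ A_i] ≤ 14/15 < 1, the complement has P[∩ A_i^c] ≥ 1 − 14/15 = 1/15 > 0, so some outcome avoids every A_i.

29·p = 14/15 ≈ 0.93333; existence CERTIFIED by the union bound.


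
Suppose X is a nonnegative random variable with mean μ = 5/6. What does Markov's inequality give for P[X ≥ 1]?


μ = E[X] = 5/6, a = 1.
Markov: P[X ≥ 1] ≤ μ/a = (5/6)/1 = 5/6.
Numerically: ≈ 0.83333.
(Since a = 1 > μ = 0.83333, the bound 5/6 is < 1 and informative.)

P[X ≥ 1] ≤ 5/6 ≈ 0.83333.


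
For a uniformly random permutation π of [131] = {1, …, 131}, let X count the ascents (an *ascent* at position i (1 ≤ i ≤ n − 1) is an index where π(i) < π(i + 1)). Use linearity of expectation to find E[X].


Write X = Σ X_I over i = 1, …, 130, with X_I the indicator of one ascent.
There are 130 indicators.
For each fixed i, the pair (π(i), π(i+1)) is a uniformly random ordered pair of distinct values from {1, …, 131}; by symmetry P[π(i) < π(i+1)] = 1/2.
By linearity: E[X] = 130 · (1/2) = (131 − 1) · (1/2) = 65 ≈ 65.000000.

E[X] = 65 = 65.000000.


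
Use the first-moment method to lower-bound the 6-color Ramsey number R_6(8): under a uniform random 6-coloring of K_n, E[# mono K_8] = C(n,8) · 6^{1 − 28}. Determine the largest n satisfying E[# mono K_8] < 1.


We need C(n, 8) · 6^{1 − 28} < 1, i.e. C(n, 8) < 6^{28 − 1} = 1023490369077469249536.
Check values of n near the boundary:
  n = 1591: C(1591, 8) = 1000427749141189953870; 1000427749141189953870 < 1023490369077469249536? YES
  n = 1592: C(1592, 8) = 1005480414540892933435; 1005480414540892933435 < 1023490369077469249536? YES
  n = 1593: C(1593, 8) = 1010555394551193970323; 1010555394551193970323 < 1023490369077469249536? YES
  n = 1594: C(1594, 8) = 1015652773590544255167; 1015652773590544255167 < 1023490369077469249536? YES
  n = 1595: C(1595, 8) = 1020772636343363633895; 1020772636343363633895 < 1023490369077469249536? YES
  n = 1596: C(1596, 8) = 1025915067760710553965; 1025915067760710553965 < 1023490369077469249536? NO
  n = 1597: C(1597, 8) = 1031080153060953275445; 1031080153060953275445 < 1023490369077469249536? NO
  n = 1598: C(1598, 8) = 1036267977730442348529; 1036267977730442348529 < 1023490369077469249536? NO
The largest n with C(n, 8) < 1023490369077469249536 is n = 1595 (where E[X] = 113419181815929292655/113721152119718805504 ≈ 0.997345). Hence R_6(8) > 1595, i.e. R_6(8) ≥ 1596.

Largest n = 1595; hence R_6(8) > 1595.


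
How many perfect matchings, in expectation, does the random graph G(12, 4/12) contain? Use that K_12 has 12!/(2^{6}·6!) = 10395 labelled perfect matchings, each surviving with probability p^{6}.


K_12 has 12!/(2^{6}·6!) = 10395 labelled perfect matchings.
For each such perfect matching H, let X_H = 1 if all 6 edges of H are present in G. Then P[X_H = 1] = p^{6} = (1/3)^{6} = 1/729.
By linearity: E[X] = Σ_H E[X_H] = 10395 · p^{6} = 10395 · 1/729 = 385/27.
Numerically: E[X] ≈ 14.3.

E[X] = 10395 · (1/3)^{6} = 385/27 ≈ 14.3.


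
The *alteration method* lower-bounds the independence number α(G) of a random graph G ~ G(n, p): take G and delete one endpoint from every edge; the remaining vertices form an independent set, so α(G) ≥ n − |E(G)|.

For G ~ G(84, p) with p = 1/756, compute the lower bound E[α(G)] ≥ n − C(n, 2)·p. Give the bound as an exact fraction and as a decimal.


E[|E(G)|] = C(84, 2)·p = 3486 · (1/756) = 83/18.
E[α(G)] ≥ n − E[|E(G)|] = 84 − 83/18 = 1429/18.
Numerically: ≈ 79.38889.
(This is only a lower bound; the true E[α(G)] may be larger.)

E[α(G)] ≥ 1429/18 ≈ 79.38889.


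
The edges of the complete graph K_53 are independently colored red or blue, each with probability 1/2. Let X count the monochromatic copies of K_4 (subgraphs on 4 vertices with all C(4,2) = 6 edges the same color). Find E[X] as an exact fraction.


Let X = Σ_S X_S over the C(53, 4) = 292825 subsets S of size 4, where X_S = 1 if the K_4 on S is monochromatic.
For a fixed S, the K_4 on S has C(4, 2) = 6 edges. P[all 6 edges red] = (1/2)^6, and likewise for blue, so P[monochromatic] = 2·(1/2)^6 = 2^{1 − 6} = 1/32.
By linearity of expectation: E[X] = C(53, 4) · 2^{1 − 6} = 292825 · 1/32 = 292825/32.
Numerically: E[X] ≈ 9150.781250.

E[X] = C(53,4)·2^(1−C(4,2)) = 292825/32 ≈ 9150.781250.


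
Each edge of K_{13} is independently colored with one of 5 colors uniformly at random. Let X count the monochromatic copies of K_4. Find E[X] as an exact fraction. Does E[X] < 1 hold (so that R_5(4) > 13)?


E[X] = C(13, 4) · 5^{1 − 6} = 715 · 5^{−5} = 715/3125.
As a reduced fraction: E[X] = 143/625 ≈ 0.2288.
Is E[X] < 1? YES.
Since E[X] < 1, there exists a 5-coloring of K_{13} with no monochromatic K_4; hence R_5(4) > 13.

E[X] = 143/625 ≈ 0.2288; E[X] < 1, so R_5(4) > 13.


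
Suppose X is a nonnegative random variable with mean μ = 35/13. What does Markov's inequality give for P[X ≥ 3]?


μ = E[X] = 35/13, a = 3.
Markov: P[X ≥ 3] ≤ μ/a = (35/13)/3 = 35/39.
Numerically: ≈ 0.89744.
(Since a = 3 > μ = 2.69231, the bound 35/39 is < 1 and informative.)

P[X ≥ 3] ≤ 35/39 ≈ 0.89744.


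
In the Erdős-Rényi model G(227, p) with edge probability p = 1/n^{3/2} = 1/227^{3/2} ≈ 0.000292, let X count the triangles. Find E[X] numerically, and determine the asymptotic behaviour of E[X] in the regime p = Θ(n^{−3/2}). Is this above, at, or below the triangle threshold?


Number of potential triangles: C(227, 3) = 1923825.
Each occurs with probability p³ ≈ (0.000292)³ ≈ 2.49968e-11.
By linearity: E[X] = C(227, 3)·p³ ≈ 1923825 · 2.49968e-11 ≈ 0.000.
Since α = 3/2 > 1, p = c/n^{3/2} = o(1/n) is below the triangle threshold p ~ 1/n. Asymptotically E[X] ~ (c³/6)·n^{3(1−α)} = (1³/6)·n^{-1.5} → 0, so by Markov's inequality G has no triangles w.h.p.

E[X] ≈ 0.000; in regime p = Θ(1/n^{3/2}) E[X] tends to 0 (below the triangle threshold p ~ 1/n).


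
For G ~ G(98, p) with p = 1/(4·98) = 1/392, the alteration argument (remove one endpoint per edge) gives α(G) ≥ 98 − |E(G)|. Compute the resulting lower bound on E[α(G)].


E[|E(G)|] = C(98, 2)·p = 4753 · (1/392) = 97/8.
E[α(G)] ≥ n − E[|E(G)|] = 98 − 97/8 = 687/8.
Numerically: ≈ 85.87500.
(This is only a lower bound; the true E[α(G)] may be larger.)

E[α(G)] ≥ 687/8 ≈ 85.87500.


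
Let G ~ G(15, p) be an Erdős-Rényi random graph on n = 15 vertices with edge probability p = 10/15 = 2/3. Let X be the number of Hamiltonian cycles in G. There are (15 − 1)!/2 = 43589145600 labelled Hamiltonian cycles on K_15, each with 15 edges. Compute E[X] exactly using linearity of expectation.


K_15 has (15 − 1)!/2 = 43589145600 labelled Hamiltonian cycles.
For each such Hamiltonian cycle H, let X_H = 1 if all 15 edges of H are present in G. Then P[X_H = 1] = p^{15} = (2/3)^{15} = 32768/14348907.
By linearity: E[X] = Σ_H E[X_H] = 43589145600 · p^{15} = 43589145600 · 32768/14348907 = 5877897625600/59049.
Numerically: E[X] ≈ 9.95e+07.

E[X] = 43589145600 · (2/3)^{15} = 5877897625600/59049 ≈ 9.95e+07.


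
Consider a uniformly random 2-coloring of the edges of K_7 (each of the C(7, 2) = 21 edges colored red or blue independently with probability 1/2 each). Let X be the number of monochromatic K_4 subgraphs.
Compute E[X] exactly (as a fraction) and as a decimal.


Let X = Σ_S X_S over the C(7, 4) = 35 subsets S of size 4, where X_S = 1 if the K_4 on S is monochromatic.
For a fixed S, the K_4 on S has C(4, 2) = 6 edges. P[all 6 edges red] = (1/2)^6, and likewise for blue, so P[monochromatic] = 2·(1/2)^6 = 2^{1 − 6} = 1/32.
Summing: E[X] = C(7, 4) · 2^{1 − 6} = 35 · 1/32 = 35/32.
Numerically: E[X] ≈ 1.093750.

E[X] = C(7,4)·2^(1−C(4,2)) = 35/32 ≈ 1.093750.


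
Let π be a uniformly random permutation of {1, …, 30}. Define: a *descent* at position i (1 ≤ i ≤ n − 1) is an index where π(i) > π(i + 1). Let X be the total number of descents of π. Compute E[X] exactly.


Write X = Σ X_I over i = 1, …, 29, with X_I the indicator of one descent.
There are 29 indicators.
For each fixed i, the pair (π(i), π(i+1)) is a uniformly random ordered pair of distinct values from {1, …, 30}; by symmetry P[π(i) > π(i+1)] = 1/2.
By linearity: E[X] = 29 · (1/2) = (30 − 1) · (1/2) = 29/2 ≈ 14.5000.

E[X] = 29/2 = 14.5000.


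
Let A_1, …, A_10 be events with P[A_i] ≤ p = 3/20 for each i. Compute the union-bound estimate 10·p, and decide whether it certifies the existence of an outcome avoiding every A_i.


Union bound: P[∪_{i=1}^{10} A_i] ≤ Σ_i P[A_i] ≤ 10·p = 10·(3/20) = 3/2.
Numerically: 3/2 ≈ 1.5000000.
Is 3/2 < 1? NO.
Since the bound 3/2 is ≥ 1, the union bound is uninformative here; it does NOT by itself certify existence.

10·p = 3/2 ≈ 1.5000000; existence NOT certified by the union bound.


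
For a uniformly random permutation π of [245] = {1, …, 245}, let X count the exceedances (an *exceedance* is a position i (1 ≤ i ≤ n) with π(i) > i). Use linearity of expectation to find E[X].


Write X = Σ_{i=1}^{245} X_i, where X_i = 1_{π(i) > i}.
For each fixed i, π(i) is uniform over {1, …, 245} (marginal of a uniform permutation), so P[π(i) > i] = (n − i)/n. Summing: Σ_{i=1}^{245} (n − i)/n = (0 + 1 + … + 244)/245 = 245(245 − 1)/(2·245) = (245 − 1)/2.
Hence E[X] = Σ_{i=1}^{245} (245 − i)/245 = 122 ≈ 122.00000.

E[X] = 122 = 122.00000.


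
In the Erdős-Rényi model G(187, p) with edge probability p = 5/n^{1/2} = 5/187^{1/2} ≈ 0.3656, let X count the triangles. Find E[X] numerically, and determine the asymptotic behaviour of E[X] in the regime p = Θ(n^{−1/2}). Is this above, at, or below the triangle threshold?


Number of potential triangles: C(187, 3) = 1072445.
Each occurs with probability p³ ≈ (0.3656)³ ≈ 4.888185e-02.
By linearity: E[X] = C(187, 3)·p³ ≈ 1072445 · 4.888185e-02 ≈ 52423.0919.
Since α = 1/2 < 1, p = c/n^{1/2} ≫ 1/n is above the triangle threshold p ~ 1/n. Asymptotically E[X] ~ (c³/6)·n^{3(1−α)} = (5³/6)·n^{1.5} → ∞; triangles are abundant w.h.p.

E[X] ≈ 52423.0919; in regime p = Θ(1/n^{1/2}) E[X] diverges (above the triangle threshold p ~ 1/n).


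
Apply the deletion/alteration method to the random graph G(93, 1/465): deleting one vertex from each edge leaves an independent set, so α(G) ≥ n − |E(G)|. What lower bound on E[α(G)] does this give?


E[|E(G)|] = C(93, 2)·p = 4278 · (1/465) = 46/5.
E[α(G)] ≥ n − E[|E(G)|] = 93 − 46/5 = 419/5.
Numerically: ≈ 83.800000.
(This is only a lower bound; the true E[α(G)] may be larger.)

E[α(G)] ≥ 419/5 ≈ 83.800000.


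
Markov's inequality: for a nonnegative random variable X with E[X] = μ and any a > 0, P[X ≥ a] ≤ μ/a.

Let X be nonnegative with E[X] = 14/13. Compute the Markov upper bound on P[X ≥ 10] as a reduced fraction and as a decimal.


μ = E[X] = 14/13, a = 10.
Markov: P[X ≥ 10] ≤ μ/a = (14/13)/10 = 7/65.
Numerically: ≈ 0.10769.
(Since a = 10 > μ = 1.07692, the bound 7/65 is < 1 and informative.)

P[X ≥ 10] ≤ 7/65 ≈ 0.10769.


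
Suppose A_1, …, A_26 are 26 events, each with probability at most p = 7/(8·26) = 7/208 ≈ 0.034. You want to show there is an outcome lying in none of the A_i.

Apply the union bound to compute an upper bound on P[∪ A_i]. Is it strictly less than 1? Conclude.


Union bound: P[∪_{i=1}^{26} A_i] ≤ Σ_i P[A_i] ≤ 26·p = 26·(7/208) = 7/8.
Numerically: 7/8 ≈ 0.875.
Is 7/8 < 1? YES.
Since P[∪ A_i] ≤ 7/8 < 1, the complement has P[∩ A_i^c] ≥ 1 − 7/8 = 1/8 > 0, so some outcome avoids every A_i.

26·p = 7/8 ≈ 0.875; existence CERTIFIED by the union bound.


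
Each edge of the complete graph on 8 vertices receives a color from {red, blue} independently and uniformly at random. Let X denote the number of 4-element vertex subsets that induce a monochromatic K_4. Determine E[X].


Let X = Σ_S X_S over the C(8, 4) = 70 subsets S of size 4, where X_S = 1 if the K_4 on S is monochromatic.
For a fixed S, the K_4 on S has C(4, 2) = 6 edges. P[all 6 edges red] = (1/2)^6, and likewise for blue, so P[monochromatic] = 2·(1/2)^6 = 2^{1 − 6} = 1/32.
Summing: E[X] = C(8, 4) · 2^{1 − 6} = 70 · 1/32 = 35/16.
Numerically: E[X] ≈ 2.18750.

E[X] = C(8,4)·2^(1−C(4,2)) = 35/16 ≈ 2.18750.


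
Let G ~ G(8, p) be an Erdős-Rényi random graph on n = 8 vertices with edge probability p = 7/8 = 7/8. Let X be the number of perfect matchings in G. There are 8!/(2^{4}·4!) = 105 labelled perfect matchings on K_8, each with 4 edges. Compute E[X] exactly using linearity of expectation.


K_8 has 8!/(2^{4}·4!) = 105 labelled perfect matchings.
For each such perfect matching H, let X_H = 1 if all 4 edges of H are present in G. Then P[X_H = 1] = p^{4} = (7/8)^{4} = 2401/4096.
By linearity: E[X] = Σ_H E[X_H] = 105 · p^{4} = 105 · 2401/4096 = 252105/4096.
Numerically: E[X] ≈ 61.5491.

E[X] = 105 · (7/8)^{4} = 252105/4096 ≈ 61.5491.


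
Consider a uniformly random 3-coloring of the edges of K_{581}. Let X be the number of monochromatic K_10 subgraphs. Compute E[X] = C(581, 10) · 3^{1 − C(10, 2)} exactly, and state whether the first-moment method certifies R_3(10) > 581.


E[X] = C(581, 10) · 3^{1 − 45} = 1117316416086113363120 · 3^{−44} = 1117316416086113363120/984770902183611232881.
As a reduced fraction: E[X] = 1117316416086113363120/984770902183611232881 ≈ 1.134595.
Is E[X] < 1? NO.
Since E[X] ≥ 1, the first-moment bound is inconclusive at n = 581; it does NOT by itself certify R_3(10) > 581.

E[X] = 1117316416086113363120/984770902183611232881 ≈ 1.134595; E[X] ≥ 1; first-moment method inconclusive here.


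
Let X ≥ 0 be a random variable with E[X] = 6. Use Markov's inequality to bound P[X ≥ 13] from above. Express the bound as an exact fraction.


μ = E[X] = 6, a = 13.
Markov: P[X ≥ 13] ≤ μ/a = (6)/13 = 6/13.
Numerically: ≈ 0.462.
(Since a = 13 > μ = 6.000, the bound 6/13 is < 1 and informative.)

P[X ≥ 13] ≤ 6/13 ≈ 0.462.


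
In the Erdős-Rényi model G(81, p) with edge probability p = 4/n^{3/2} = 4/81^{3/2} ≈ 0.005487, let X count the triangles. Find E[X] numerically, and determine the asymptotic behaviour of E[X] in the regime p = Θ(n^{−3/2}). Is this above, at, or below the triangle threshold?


Number of potential triangles: C(81, 3) = 85320.
Each occurs with probability p³ ≈ (0.005487)³ ≈ 1.6519519e-07.
By linearity: E[X] = C(81, 3)·p³ ≈ 85320 · 1.6519519e-07 ≈ 0.01409.
Since α = 3/2 > 1, p = c/n^{3/2} = o(1/n) is below the triangle threshold p ~ 1/n. Asymptotically E[X] ~ (c³/6)·n^{3(1−α)} = (4³/6)·n^{-1.5} → 0, so by Markov's inequality G has no triangles w.h.p.

E[X] ≈ 0.01409; in regime p = Θ(1/n^{3/2}) E[X] tends to 0 (below the triangle threshold p ~ 1/n).


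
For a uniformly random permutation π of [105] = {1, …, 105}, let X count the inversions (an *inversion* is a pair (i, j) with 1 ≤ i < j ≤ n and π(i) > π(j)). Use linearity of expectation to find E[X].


Write X = Σ X_I over the C(105, 2) = 5460 pairs i < j, with X_I the indicator of one inversion.
There are 5460 indicators.
For each fixed pair i < j, the values π(i) and π(j) are two distinct elements of {1, …, 105} in uniformly random order; by symmetry P[π(i) > π(j)] = 1/2.
By linearity: E[X] = 5460 · (1/2) = C(105, 2) · (1/2) = 5460/2 = 2730 ≈ 2730.000.

E[X] = 2730 = 2730.000.


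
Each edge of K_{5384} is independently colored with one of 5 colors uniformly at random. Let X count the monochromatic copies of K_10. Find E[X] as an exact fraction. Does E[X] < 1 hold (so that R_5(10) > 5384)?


E[X] = C(5384, 10) · 5^{1 − 45} = 5593137120741932124090737609600 · 5^{−44} = 5593137120741932124090737609600/5684341886080801486968994140625.
As a reduced fraction: E[X] = 223725484829677284963629504384/227373675443232059478759765625 ≈ 0.983955.
Is E[X] < 1? YES.
Since E[X] < 1, there exists a 5-coloring of K_{5384} with no monochromatic K_10; hence R_5(10) > 5384.

E[X] = 223725484829677284963629504384/227373675443232059478759765625 ≈ 0.983955; E[X] < 1, so R_5(10) > 5384.


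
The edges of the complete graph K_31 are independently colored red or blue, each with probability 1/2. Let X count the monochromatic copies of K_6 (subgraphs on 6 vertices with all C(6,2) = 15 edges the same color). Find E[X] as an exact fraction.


Let X = Σ_S X_S over the C(31, 6) = 736281 subsets S of size 6, where X_S = 1 if the K_6 on S is monochromatic.
For a fixed S, the K_6 on S has C(6, 2) = 15 edges. P[all 15 edges red] = (1/2)^15, and likewise for blue, so P[monochromatic] = 2·(1/2)^15 = 2^{1 − 15} = 1/16384.
By linearity: E[X] = C(31, 6) · 2^{1 − 15} = 736281 · 1/16384 = 736281/16384.
Numerically: E[X] ≈ 44.939026.

E[X] = C(31,6)·2^(1−C(6,2)) = 736281/16384 ≈ 44.939026.


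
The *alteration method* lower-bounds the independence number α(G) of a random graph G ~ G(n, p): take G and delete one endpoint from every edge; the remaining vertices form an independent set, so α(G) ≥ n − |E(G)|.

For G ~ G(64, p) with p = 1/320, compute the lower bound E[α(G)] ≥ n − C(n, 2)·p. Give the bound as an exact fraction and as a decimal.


E[|E(G)|] = C(64, 2)·p = 2016 · (1/320) = 63/10.
E[α(G)] ≥ n − E[|E(G)|] = 64 − 63/10 = 577/10.
Numerically: ≈ 57.700.
(This is only a lower bound; the true E[α(G)] may be larger.)

E[α(G)] ≥ 577/10 ≈ 57.700.


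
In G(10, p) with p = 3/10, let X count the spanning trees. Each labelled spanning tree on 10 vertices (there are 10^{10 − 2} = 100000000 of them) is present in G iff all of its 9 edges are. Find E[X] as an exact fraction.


K_10 has 10^{10 − 2} = 100000000 labelled spanning trees.
For each such spanning tree H, let X_H = 1 if all 9 edges of H are present in G. Then P[X_H = 1] = p^{9} = (3/10)^{9} = 19683/1000000000.
By linearity: E[X] = Σ_H E[X_H] = 100000000 · p^{9} = 100000000 · 19683/1000000000 = 19683/10.
Numerically: E[X] ≈ 1968.

E[X] = 100000000 · (3/10)^{9} = 19683/10 ≈ 1968.


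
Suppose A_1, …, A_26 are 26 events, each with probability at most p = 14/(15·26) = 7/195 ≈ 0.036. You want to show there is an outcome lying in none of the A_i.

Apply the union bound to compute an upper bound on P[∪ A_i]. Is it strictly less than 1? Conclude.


Union bound: P[∪_{i=1}^{26} A_i] ≤ Σ_i P[A_i] ≤ 26·p = 26·(7/195) = 14/15.
Numerically: 14/15 ≈ 0.933.
Is 14/15 < 1? YES.
Since P[∪ A_i] ≤ 14/15 < 1, the complement has P[∩ A_i^c] ≥ 1 − 14/15 = 1/15 > 0, so some outcome avoids every A_i.

26·p = 14/15 ≈ 0.933; existence CERTIFIED by the union bound.


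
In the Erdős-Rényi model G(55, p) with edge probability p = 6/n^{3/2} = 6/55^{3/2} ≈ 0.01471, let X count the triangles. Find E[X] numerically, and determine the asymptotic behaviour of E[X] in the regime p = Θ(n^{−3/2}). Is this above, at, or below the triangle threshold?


Number of potential triangles: C(55, 3) = 26235.
Each occurs with probability p³ ≈ (0.01471)³ ≈ 3.1828901e-06.
By linearity: E[X] = C(55, 3)·p³ ≈ 26235 · 3.1828901e-06 ≈ 0.08350.
Since α = 3/2 > 1, p = c/n^{3/2} = o(1/n) is below the triangle threshold p ~ 1/n. Asymptotically E[X] ~ (c³/6)·n^{3(1−α)} = (6³/6)·n^{-1.5} → 0, so by Markov's inequality G has no triangles w.h.p.

E[X] ≈ 0.08350; in regime p = Θ(1/n^{3/2}) E[X] tends to 0 (below the triangle threshold p ~ 1/n).


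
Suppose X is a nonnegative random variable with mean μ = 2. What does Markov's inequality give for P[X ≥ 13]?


μ = E[X] = 2, a = 13.
Markov: P[X ≥ 13] ≤ μ/a = (2)/13 = 2/13.
Numerically: ≈ 0.154.
(Since a = 13 > μ = 2.000, the bound 2/13 is < 1 and informative.)

P[X ≥ 13] ≤ 2/13 ≈ 0.154.


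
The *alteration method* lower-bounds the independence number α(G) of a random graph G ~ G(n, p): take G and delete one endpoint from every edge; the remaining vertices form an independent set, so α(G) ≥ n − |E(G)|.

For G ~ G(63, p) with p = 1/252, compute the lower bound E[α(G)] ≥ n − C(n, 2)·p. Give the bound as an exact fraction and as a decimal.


E[|E(G)|] = C(63, 2)·p = 1953 · (1/252) = 31/4.
E[α(G)] ≥ n − E[|E(G)|] = 63 − 31/4 = 221/4.
Numerically: ≈ 55.250000.
(This is only a lower bound; the true E[α(G)] may be larger.)

E[α(G)] ≥ 221/4 ≈ 55.250000.


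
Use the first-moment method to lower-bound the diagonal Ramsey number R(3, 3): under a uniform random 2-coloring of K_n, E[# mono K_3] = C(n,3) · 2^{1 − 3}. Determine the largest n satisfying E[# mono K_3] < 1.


We need C(n, 3) · 2^{1 − 3} < 1, i.e. C(n, 3) < 2^{3 − 1} = 4.
Check values of n near the boundary:
  n = 3: C(3, 3) = 1; 1 < 4? YES
  n = 4: C(4, 3) = 4; 4 < 4? NO
The largest n with C(n, 3) < 4 is n = 3 (where E[X] = 1/4 ≈ 0.250). Hence R(3, 3) > 3, i.e. R(3, 3) ≥ 4.

Largest n = 3; hence R(3, 3) > 3.


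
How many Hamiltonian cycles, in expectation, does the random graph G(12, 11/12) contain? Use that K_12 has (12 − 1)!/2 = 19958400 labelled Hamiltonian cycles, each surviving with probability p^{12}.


K_12 has (12 − 1)!/2 = 19958400 labelled Hamiltonian cycles.
For each such Hamiltonian cycle H, let X_H = 1 if all 12 edges of H are present in G. Then P[X_H = 1] = p^{12} = (11/12)^{12} = 3138428376721/8916100448256.
By linearity: E[X] = Σ_H E[X_H] = 19958400 · p^{12} = 19958400 · 3138428376721/8916100448256 = 6041474625187925/859963392.
Numerically: E[X] ≈ 7.025e+06.

E[X] = 19958400 · (11/12)^{12} = 6041474625187925/859963392 ≈ 7.025e+06.


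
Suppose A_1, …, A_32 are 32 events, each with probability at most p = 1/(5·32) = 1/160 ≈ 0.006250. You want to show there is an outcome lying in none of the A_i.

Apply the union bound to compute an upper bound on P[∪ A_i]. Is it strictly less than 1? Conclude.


Union bound: P[∪_{i=1}^{32} A_i] ≤ Σ_i P[A_i] ≤ 32·p = 32·(1/160) = 1/5.
Numerically: 1/5 ≈ 0.200000.
Is 1/5 < 1? YES.
Since P[∪ A_i] ≤ 1/5 < 1, the complement has P[∩ A_i^c] ≥ 1 − 1/5 = 4/5 > 0, so some outcome avoids every A_i.

32·p = 1/5 ≈ 0.200000; existence CERTIFIED by the union bound.


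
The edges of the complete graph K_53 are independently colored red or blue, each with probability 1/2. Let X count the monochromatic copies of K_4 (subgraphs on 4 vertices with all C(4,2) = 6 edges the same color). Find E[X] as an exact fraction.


Let X = Σ_S X_S over the C(53, 4) = 292825 subsets S of size 4, where X_S = 1 if the K_4 on S is monochromatic.
For a fixed S, the K_4 on S has C(4, 2) = 6 edges. P[all 6 edges red] = (1/2)^6, and likewise for blue, so P[monochromatic] = 2·(1/2)^6 = 2^{1 − 6} = 1/32.
By linearity: E[X] = C(53, 4) · 2^{1 − 6} = 292825 · 1/32 = 292825/32.
Numerically: E[X] ≈ 9150.781.

E[X] = C(53,4)·2^(1−C(4,2)) = 292825/32 ≈ 9150.781.


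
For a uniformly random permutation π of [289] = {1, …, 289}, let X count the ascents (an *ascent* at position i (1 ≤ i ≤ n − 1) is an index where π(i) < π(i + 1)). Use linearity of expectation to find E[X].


Write X = Σ X_I over i = 1, …, 288, with X_I the indicator of one ascent.
There are 288 indicators.
For each fixed i, the pair (π(i), π(i+1)) is a uniformly random ordered pair of distinct values from {1, …, 289}; by symmetry P[π(i) < π(i+1)] = 1/2.
By linearity: E[X] = 288 · (1/2) = (289 − 1) · (1/2) = 144 ≈ 144.00000.

E[X] = 144 = 144.00000.


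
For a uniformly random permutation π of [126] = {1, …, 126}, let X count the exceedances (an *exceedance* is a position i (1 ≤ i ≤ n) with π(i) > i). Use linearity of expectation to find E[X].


Write X = Σ_{i=1}^{126} X_i, where X_i = 1_{π(i) > i}.
For each fixed i, π(i) is uniform over {1, …, 126} (marginal of a uniform permutation), so P[π(i) > i] = (n − i)/n. Summing: Σ_{i=1}^{126} (n − i)/n = (0 + 1 + … + 125)/126 = 126(126 − 1)/(2·126) = (126 − 1)/2.
Hence E[X] = Σ_{i=1}^{126} (126 − i)/126 = 125/2 ≈ 62.500.

E[X] = 125/2 = 62.500.


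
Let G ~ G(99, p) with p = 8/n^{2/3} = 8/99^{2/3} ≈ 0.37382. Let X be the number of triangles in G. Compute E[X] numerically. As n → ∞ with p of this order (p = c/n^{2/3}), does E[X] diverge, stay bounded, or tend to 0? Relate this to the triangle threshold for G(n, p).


Number of potential triangles: C(99, 3) = 156849.
Each occurs with probability p³ ≈ (0.37382)³ ≈ 5.2239567e-02.
By linearity: E[X] = C(99, 3)·p³ ≈ 156849 · 5.2239567e-02 ≈ 8193.72391.
Since α = 2/3 < 1, p = c/n^{2/3} ≫ 1/n is above the triangle threshold p ~ 1/n. Asymptotically E[X] ~ (c³/6)·n^{3(1−α)} = (8³/6)·n^{1} → ∞; triangles are abundant w.h.p.

E[X] ≈ 8193.72391; in regime p = Θ(1/n^{2/3}) E[X] diverges (above the triangle threshold p ~ 1/n).


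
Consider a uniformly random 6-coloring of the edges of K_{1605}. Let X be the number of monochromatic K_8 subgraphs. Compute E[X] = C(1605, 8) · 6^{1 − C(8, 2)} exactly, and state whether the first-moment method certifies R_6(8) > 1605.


E[X] = C(1605, 8) · 6^{1 − 28} = 1073226690197348380200 · 6^{−27} = 1073226690197348380200/1023490369077469249536.
As a reduced fraction: E[X] = 14905926252740949725/14215144014964850688 ≈ 1.0486.
Is E[X] < 1? NO.
Since E[X] ≥ 1, the first-moment bound is inconclusive at n = 1605; it does NOT by itself certify R_6(8) > 1605.

E[X] = 14905926252740949725/14215144014964850688 ≈ 1.0486; E[X] ≥ 1; first-moment method inconclusive here.


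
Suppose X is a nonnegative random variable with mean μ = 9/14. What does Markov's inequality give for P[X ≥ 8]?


μ = E[X] = 9/14, a = 8.
Markov: P[X ≥ 8] ≤ μ/a = (9/14)/8 = 9/112.
Numerically: ≈ 0.080357.
(Since a = 8 > μ = 0.642857, the bound 9/112 is < 1 and informative.)

P[X ≥ 8] ≤ 9/112 ≈ 0.080357.


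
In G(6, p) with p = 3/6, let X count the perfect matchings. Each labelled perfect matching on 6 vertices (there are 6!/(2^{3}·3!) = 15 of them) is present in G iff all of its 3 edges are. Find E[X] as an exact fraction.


K_6 has 6!/(2^{3}·3!) = 15 labelled perfect matchings.
For each such perfect matching H, let X_H = 1 if all 3 edges of H are present in G. Then P[X_H = 1] = p^{3} = (1/2)^{3} = 1/8.
Summing the indicators: E[X] = Σ_H E[X_H] = 15 · p^{3} = 15 · 1/8 = 15/8.
Numerically: E[X] ≈ 1.875.

E[X] = 15 · (1/2)^{3} = 15/8 ≈ 1.875.


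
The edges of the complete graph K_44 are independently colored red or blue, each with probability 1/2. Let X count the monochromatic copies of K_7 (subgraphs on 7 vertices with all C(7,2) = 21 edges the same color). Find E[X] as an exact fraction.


Let X = Σ_S X_S over the C(44, 7) = 38320568 subsets S of size 7, where X_S = 1 if the K_7 on S is monochromatic.
For a fixed S, the K_7 on S has C(7, 2) = 21 edges. P[all 21 edges red] = (1/2)^21, and likewise for blue, so P[monochromatic] = 2·(1/2)^21 = 2^{1 − 21} = 1/1048576.
Summing: E[X] = C(44, 7) · 2^{1 − 21} = 38320568 · 1/1048576 = 4790071/131072.
Numerically: E[X] ≈ 36.5453.

E[X] = C(44,7)·2^(1−C(7,2)) = 4790071/131072 ≈ 36.5453.


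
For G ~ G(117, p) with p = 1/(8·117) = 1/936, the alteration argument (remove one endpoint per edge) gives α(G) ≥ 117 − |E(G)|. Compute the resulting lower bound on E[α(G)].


E[|E(G)|] = C(117, 2)·p = 6786 · (1/936) = 29/4.
E[α(G)] ≥ n − E[|E(G)|] = 117 − 29/4 = 439/4.
Numerically: ≈ 109.750000.
(This is only a lower bound; the true E[α(G)] may be larger.)

E[α(G)] ≥ 439/4 ≈ 109.750000.


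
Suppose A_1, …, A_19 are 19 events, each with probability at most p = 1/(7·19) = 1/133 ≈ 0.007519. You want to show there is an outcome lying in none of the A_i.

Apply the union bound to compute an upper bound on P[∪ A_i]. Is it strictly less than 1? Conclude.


Union bound: P[∪_{i=1}^{19} A_i] ≤ Σ_i P[A_i] ≤ 19·p = 19·(1/133) = 1/7.
Numerically: 1/7 ≈ 0.142857.
Is 1/7 < 1? YES.
Since P[∪ A_i] ≤ 1/7 < 1, the complement has P[∩ A_i^c] ≥ 1 − 1/7 = 6/7 > 0, so some outcome avoids every A_i.

19·p = 1/7 ≈ 0.142857; existence CERTIFIED by the union bound.


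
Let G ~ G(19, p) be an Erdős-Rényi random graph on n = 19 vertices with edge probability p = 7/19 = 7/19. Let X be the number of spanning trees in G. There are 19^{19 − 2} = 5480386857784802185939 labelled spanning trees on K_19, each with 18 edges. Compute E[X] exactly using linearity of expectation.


K_19 has 19^{19 − 2} = 5480386857784802185939 labelled spanning trees.
For each such spanning tree H, let X_H = 1 if all 18 edges of H are present in G. Then P[X_H = 1] = p^{18} = (7/19)^{18} = 1628413597910449/104127350297911241532841.
By linearity: E[X] = Σ_H E[X_H] = 5480386857784802185939 · p^{18} = 5480386857784802185939 · 1628413597910449/104127350297911241532841 = 1628413597910449/19.
Numerically: E[X] ≈ 8.57e+13.

E[X] = 5480386857784802185939 · (7/19)^{18} = 1628413597910449/19 ≈ 8.57e+13.
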